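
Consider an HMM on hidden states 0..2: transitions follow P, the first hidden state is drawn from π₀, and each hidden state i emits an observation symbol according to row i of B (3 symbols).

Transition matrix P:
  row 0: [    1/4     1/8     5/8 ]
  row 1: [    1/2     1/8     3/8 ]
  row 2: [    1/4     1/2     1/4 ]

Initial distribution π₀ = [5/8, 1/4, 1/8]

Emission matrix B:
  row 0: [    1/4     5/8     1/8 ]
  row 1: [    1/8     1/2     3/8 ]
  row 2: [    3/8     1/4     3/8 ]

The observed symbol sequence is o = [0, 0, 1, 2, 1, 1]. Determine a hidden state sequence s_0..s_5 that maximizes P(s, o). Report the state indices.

path = [0, 2, 0, 2, 1, 0]

t=0: δ = [1.562e-01, 3.125e-02, 4.688e-02]  (obs o_0=0)
t=1: δ = [9.766e-03, 2.930e-03, 3.662e-02]  ψ = [0, 2, 0]  (obs o_1=0)
t=2: δ = [5.722e-03, 9.155e-03, 2.289e-03]  ψ = [2, 2, 2]  (obs o_2=1)
t=3: δ = [5.722e-04, 4.292e-04, 1.341e-03]  ψ = [1, 1, 0]  (obs o_3=2)
t=4: δ = [2.095e-04, 3.353e-04, 8.941e-05]  ψ = [2, 2, 0]  (obs o_4=1)
t=5: δ = [1.048e-04, 2.235e-05, 3.274e-05]  ψ = [1, 2, 0]  (obs o_5=1)
backtrack: best end state = 0; path = [0, 2, 0, 2, 1, 0]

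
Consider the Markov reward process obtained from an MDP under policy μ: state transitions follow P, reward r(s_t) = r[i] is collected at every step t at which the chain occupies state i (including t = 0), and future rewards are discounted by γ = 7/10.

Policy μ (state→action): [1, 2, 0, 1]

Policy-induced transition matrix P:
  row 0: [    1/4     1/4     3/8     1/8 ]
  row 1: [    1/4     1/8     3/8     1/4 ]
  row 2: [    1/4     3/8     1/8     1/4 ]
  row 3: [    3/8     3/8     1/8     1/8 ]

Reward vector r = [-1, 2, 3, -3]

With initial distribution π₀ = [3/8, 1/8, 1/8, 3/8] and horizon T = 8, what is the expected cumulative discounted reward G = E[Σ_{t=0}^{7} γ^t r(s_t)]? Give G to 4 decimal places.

G = 0.2293

t=0: π = [0.3750, 0.1250, 0.1250, 0.3750], E[r] = -0.8750, γ^t·E[r] = -0.875000, running G = -0.875000
t=1: π = [0.2969, 0.2969, 0.2500, 0.1563], E[r] = 0.5781, γ^t·E[r] = 0.404688, running G = -0.470313
t=2: π = [0.2695, 0.2637, 0.2734, 0.1934], E[r] = 0.4980, γ^t·E[r] = 0.244043, running G = -0.226270
t=3: π = [0.2742, 0.2754, 0.2583, 0.1921], E[r] = 0.4751, γ^t·E[r] = 0.162958, running G = -0.063311
t=4: π = [0.2740, 0.2719, 0.2624, 0.1917], E[r] = 0.4818, γ^t·E[r] = 0.115676, running G = 0.052365
t=5: π = [0.2740, 0.2728, 0.2615, 0.1918], E[r] = 0.4807, γ^t·E[r] = 0.080785, running G = 0.133150
t=6: π = [0.2740, 0.2726, 0.2617, 0.1918], E[r] = 0.4809, γ^t·E[r] = 0.056573, running G = 0.189722
t=7: π = [0.2740, 0.2726, 0.2616, 0.1918], E[r] = 0.4808, γ^t·E[r] = 0.039597, running G = 0.229319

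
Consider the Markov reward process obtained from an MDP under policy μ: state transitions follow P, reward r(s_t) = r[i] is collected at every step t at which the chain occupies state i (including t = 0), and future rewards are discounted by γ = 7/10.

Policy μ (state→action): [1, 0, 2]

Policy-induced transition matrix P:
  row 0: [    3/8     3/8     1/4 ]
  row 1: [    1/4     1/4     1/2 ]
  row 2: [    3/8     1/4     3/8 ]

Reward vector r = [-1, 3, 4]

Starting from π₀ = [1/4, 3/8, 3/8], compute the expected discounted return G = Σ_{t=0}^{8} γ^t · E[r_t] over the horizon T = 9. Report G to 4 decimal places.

G = 6.8473

t=0: π = [0.2500, 0.3750, 0.3750], E[r] = 2.3750, γ^t·E[r] = 2.375000, running G = 2.375000
t=1: π = [0.3281, 0.2813, 0.3906], E[r] = 2.0781, γ^t·E[r] = 1.454688, running G = 3.829688
t=2: π = [0.3398, 0.2910, 0.3691], E[r] = 2.0098, γ^t·E[r] = 0.984785, running G = 4.814473
t=3: π = [0.3386, 0.2925, 0.3689], E[r] = 2.0144, γ^t·E[r] = 0.690941, running G = 5.505413
t=4: π = [0.3384, 0.2923, 0.3692], E[r] = 2.0155, γ^t·E[r] = 0.483915, running G = 5.989328
t=5: π = [0.3385, 0.2923, 0.3692], E[r] = 2.0154, γ^t·E[r] = 0.338728, running G = 6.328057
t=6: π = [0.3385, 0.2923, 0.3692], E[r] = 2.0154, γ^t·E[r] = 0.237108, running G = 6.565164
t=7: π = [0.3385, 0.2923, 0.3692], E[r] = 2.0154, γ^t·E[r] = 0.165976, running G = 6.731140
t=8: π = [0.3385, 0.2923, 0.3692], E[r] = 2.0154, γ^t·E[r] = 0.116183, running G = 6.847323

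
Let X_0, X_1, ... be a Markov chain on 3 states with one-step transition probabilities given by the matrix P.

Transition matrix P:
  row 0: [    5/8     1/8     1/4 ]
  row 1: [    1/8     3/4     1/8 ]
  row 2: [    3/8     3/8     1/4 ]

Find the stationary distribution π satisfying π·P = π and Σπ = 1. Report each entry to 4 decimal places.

Balance equations π_j = Σ_i π_i·P[i][j]:
  π_0 = 5/8·π_0 + 1/8·π_1 + 3/8·π_2
  π_1 = 1/8·π_0 + 3/4·π_1 + 3/8·π_2
  normalize: π_0 + π_1 + π_2 = 1
Solving the linear system gives exactly π = [9/26, 6/13, 5/26].

π = [0.3462, 0.4615, 0.1923]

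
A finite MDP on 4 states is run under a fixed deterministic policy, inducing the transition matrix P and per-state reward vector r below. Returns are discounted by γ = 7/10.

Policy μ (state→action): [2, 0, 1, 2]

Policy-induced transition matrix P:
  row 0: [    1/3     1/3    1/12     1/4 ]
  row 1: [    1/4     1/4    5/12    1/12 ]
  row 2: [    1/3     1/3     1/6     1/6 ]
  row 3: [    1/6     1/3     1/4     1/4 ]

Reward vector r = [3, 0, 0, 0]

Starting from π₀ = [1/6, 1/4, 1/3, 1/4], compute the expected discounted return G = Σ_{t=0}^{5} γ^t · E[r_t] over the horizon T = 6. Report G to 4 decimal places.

t=0: π = [0.1667, 0.2500, 0.3333, 0.2500], E[r] = 0.5000, γ^t·E[r] = 0.500000, running G = 0.500000
t=1: π = [0.2708, 0.3125, 0.2361, 0.1806], E[r] = 0.8125, γ^t·E[r] = 0.568750, running G = 1.068750
t=2: π = [0.2772, 0.3073, 0.2373, 0.1782], E[r] = 0.8316, γ^t·E[r] = 0.407483, running G = 1.476233
t=3: π = [0.2780, 0.3077, 0.2352, 0.1790], E[r] = 0.8341, γ^t·E[r] = 0.286081, running G = 1.762314
t=4: π = [0.2779, 0.3077, 0.2353, 0.1791], E[r] = 0.8336, γ^t·E[r] = 0.200138, running G = 1.962452
t=5: π = [0.2778, 0.3077, 0.2354, 0.1791], E[r] = 0.8335, γ^t·E[r] = 0.140090, running G = 2.102543

G = 2.1025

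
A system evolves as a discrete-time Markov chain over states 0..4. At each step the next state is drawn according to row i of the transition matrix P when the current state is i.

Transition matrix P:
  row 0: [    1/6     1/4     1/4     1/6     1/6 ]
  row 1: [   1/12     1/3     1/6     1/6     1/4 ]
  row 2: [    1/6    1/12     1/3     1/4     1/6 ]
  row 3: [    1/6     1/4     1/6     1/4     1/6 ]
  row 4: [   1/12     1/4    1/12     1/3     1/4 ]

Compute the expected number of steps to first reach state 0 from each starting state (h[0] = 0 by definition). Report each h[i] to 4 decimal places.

h = [0.0000, 8.4766, 7.5574, 7.7106, 8.4255]

First-step conditioning: h[0] = 0; for i ≠ 0, h[i] = 1 + Σ_k P[i][k]·h[k].
  h[1] = 1 + 1/3·h[1] + 1/6·h[2] + 1/6·h[3] + 1/4·h[4]
  h[2] = 1 + 1/12·h[1] + 1/3·h[2] + 1/4·h[3] + 1/6·h[4]
  h[3] = 1 + 1/4·h[1] + 1/6·h[2] + 1/4·h[3] + 1/6·h[4]
  h[4] = 1 + 1/4·h[1] + 1/12·h[2] + 1/3·h[3] + 1/4·h[4]
Solving the 4×4 linear system over states ≠ 0 gives exactly h = [0, 1992/235, 1776/235, 1812/235, 396/47] (h[0] = 0 is the target).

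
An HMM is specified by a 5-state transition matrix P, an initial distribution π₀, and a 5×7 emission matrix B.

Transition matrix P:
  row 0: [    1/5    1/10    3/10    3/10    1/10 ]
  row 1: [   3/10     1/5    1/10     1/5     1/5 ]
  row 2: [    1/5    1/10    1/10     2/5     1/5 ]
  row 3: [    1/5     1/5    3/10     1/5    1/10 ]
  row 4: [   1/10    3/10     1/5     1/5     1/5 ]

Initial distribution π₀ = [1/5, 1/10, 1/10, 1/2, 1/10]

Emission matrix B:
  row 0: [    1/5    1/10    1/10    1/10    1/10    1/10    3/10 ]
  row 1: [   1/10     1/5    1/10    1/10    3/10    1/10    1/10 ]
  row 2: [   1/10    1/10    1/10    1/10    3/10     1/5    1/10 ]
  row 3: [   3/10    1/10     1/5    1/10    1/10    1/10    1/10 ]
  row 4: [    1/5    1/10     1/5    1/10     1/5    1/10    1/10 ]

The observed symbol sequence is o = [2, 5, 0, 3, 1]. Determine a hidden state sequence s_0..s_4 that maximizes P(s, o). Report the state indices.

t=0: δ = [2.000e-02, 1.000e-02, 1.000e-02, 1.000e-01, 2.000e-02]  (obs o_0=2)
t=1: δ = [2.000e-03, 2.000e-03, 6.000e-03, 2.000e-03, 1.000e-03]  ψ = [3, 3, 3, 3, 3]  (obs o_1=5)
t=2: δ = [2.400e-04, 6.000e-05, 6.000e-05, 7.200e-04, 2.400e-04]  ψ = [2, 2, 0, 2, 2]  (obs o_2=0)
t=3: δ = [1.440e-05, 1.440e-05, 2.160e-05, 1.440e-05, 7.200e-06]  ψ = [3, 3, 3, 3, 3]  (obs o_3=3)
t=4: δ = [4.320e-07, 5.760e-07, 4.320e-07, 8.640e-07, 4.320e-07]  ψ = [1, 1, 0, 2, 2]  (obs o_4=1)
backtrack: best end state = 3; path = [3, 2, 3, 2, 3]

path = [3, 2, 3, 2, 3]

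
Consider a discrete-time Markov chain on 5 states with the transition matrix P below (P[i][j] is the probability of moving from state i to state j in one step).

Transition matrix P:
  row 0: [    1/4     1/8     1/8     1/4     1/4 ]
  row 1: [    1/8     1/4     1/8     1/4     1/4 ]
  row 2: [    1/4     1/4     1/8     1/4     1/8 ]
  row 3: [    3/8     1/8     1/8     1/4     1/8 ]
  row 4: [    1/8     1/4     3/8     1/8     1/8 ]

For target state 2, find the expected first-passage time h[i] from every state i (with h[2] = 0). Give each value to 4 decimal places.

h = [5.7374, 5.7374, 0.0000, 5.8990, 4.4444]

First-step conditioning: h[2] = 0; for i ≠ 2, h[i] = 1 + Σ_k P[i][k]·h[k].
  h[0] = 1 + 1/4·h[0] + 1/8·h[1] + 1/4·h[3] + 1/4·h[4]
  h[1] = 1 + 1/8·h[0] + 1/4·h[1] + 1/4·h[3] + 1/4·h[4]
  h[3] = 1 + 3/8·h[0] + 1/8·h[1] + 1/4·h[3] + 1/8·h[4]
  h[4] = 1 + 1/8·h[0] + 1/4·h[1] + 1/8·h[3] + 1/8·h[4]
Solving the 4×4 linear system over states ≠ 2 gives exactly h = [568/99, 568/99, 0, 584/99, 40/9] (h[2] = 0 is the target).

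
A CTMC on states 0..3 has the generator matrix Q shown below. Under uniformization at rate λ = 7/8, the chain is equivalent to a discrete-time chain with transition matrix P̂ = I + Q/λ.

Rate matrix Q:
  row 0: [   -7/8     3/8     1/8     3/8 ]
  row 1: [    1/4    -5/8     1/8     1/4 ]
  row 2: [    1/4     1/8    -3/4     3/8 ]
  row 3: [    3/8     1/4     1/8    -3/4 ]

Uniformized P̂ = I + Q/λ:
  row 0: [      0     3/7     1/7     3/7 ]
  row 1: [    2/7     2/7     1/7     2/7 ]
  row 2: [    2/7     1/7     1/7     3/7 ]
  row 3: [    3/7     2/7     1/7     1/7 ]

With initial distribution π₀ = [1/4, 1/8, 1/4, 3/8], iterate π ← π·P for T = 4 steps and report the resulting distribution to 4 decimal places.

t=0: π = [0.2500, 0.1250, 0.2500, 0.3750]
t=1: π = [0.2679, 0.2857, 0.1429, 0.3036]
t=2: π = [0.2526, 0.3036, 0.1429, 0.3010]
t=3: π = [0.2566, 0.3014, 0.1429, 0.2992]
t=4: π = [0.2552, 0.3020, 0.1429, 0.3000]

π = [0.2552, 0.3020, 0.1429, 0.3000]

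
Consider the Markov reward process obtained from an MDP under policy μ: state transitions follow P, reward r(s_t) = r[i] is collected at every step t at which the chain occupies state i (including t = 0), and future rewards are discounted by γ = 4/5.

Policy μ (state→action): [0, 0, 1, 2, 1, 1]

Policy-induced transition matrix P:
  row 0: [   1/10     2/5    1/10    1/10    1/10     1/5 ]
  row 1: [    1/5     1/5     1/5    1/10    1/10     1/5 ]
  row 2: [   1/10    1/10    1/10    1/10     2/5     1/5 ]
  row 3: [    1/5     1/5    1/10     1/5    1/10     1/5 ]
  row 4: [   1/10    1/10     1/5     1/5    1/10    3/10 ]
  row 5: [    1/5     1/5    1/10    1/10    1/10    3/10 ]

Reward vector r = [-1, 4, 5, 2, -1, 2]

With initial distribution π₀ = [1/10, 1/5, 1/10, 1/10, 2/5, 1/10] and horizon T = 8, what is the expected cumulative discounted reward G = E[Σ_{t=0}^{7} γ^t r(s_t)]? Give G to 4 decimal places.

G = 7.3129

t=0: π = [0.1000, 0.2000, 0.1000, 0.1000, 0.4000, 0.1000], E[r] = 1.2000, γ^t·E[r] = 1.200000, running G = 1.200000
t=1: π = [0.1400, 0.1700, 0.1600, 0.1500, 0.1300, 0.2500], E[r] = 2.0100, γ^t·E[r] = 1.608000, running G = 2.808000
t=2: π = [0.1570, 0.1990, 0.1300, 0.1280, 0.1480, 0.2380], E[r] = 1.8730, γ^t·E[r] = 1.198720, running G = 4.006720
t=3: π = [0.1565, 0.2036, 0.1347, 0.1276, 0.1390, 0.2386], E[r] = 1.9248, γ^t·E[r] = 0.985498, running G = 4.992218
t=4: π = [0.1570, 0.2039, 0.1343, 0.1267, 0.1404, 0.2378], E[r] = 1.9185, γ^t·E[r] = 0.785805, running G = 5.778023
t=5: π = [0.1568, 0.2039, 0.1344, 0.1267, 0.1403, 0.2378], E[r] = 1.9198, γ^t·E[r] = 0.629087, running G = 6.407110
t=6: π = [0.1568, 0.2039, 0.1344, 0.1267, 0.1403, 0.2378], E[r] = 1.9195, γ^t·E[r] = 0.503193, running G = 6.910302
t=7: π = [0.1568, 0.2039, 0.1344, 0.1267, 0.1403, 0.2378], E[r] = 1.9196, γ^t·E[r] = 0.402560, running G = 7.312862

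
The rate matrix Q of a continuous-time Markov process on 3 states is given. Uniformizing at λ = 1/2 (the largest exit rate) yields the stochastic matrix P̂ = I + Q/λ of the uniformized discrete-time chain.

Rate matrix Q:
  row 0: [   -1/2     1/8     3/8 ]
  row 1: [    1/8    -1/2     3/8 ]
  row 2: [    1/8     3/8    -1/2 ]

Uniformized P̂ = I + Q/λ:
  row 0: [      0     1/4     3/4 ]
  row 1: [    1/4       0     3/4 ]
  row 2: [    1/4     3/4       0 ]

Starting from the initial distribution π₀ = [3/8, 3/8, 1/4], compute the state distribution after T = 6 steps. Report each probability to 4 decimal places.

π = [0.2000, 0.4032, 0.3968]

t=0: π = [0.3750, 0.3750, 0.2500]
t=1: π = [0.1563, 0.2813, 0.5625]
t=2: π = [0.2109, 0.4609, 0.3281]
t=3: π = [0.1973, 0.2988, 0.5039]
t=4: π = [0.2007, 0.4272, 0.3721]
t=5: π = [0.1998, 0.3292, 0.4709]
t=6: π = [0.2000, 0.4032, 0.3968]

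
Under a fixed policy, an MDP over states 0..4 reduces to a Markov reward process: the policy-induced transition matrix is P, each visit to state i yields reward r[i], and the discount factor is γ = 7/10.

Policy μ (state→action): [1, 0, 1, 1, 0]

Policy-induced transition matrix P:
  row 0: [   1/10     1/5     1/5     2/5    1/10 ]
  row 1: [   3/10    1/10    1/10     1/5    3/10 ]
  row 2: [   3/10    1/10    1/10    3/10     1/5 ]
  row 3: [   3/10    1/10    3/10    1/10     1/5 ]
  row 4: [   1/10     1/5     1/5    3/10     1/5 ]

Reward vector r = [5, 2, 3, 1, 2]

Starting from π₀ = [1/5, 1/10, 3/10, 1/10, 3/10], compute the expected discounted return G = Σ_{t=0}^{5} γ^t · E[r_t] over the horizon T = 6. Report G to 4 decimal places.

G = 7.7609

t=0: π = [0.2000, 0.1000, 0.3000, 0.1000, 0.3000], E[r] = 2.8000, γ^t·E[r] = 2.800000, running G = 2.800000
t=1: π = [0.2000, 0.1500, 0.1700, 0.2900, 0.1900], E[r] = 2.4800, γ^t·E[r] = 1.736000, running G = 4.536000
t=2: π = [0.2220, 0.1390, 0.1970, 0.2470, 0.1950], E[r] = 2.6160, γ^t·E[r] = 1.281840, running G = 5.817840
t=3: π = [0.2166, 0.1417, 0.1911, 0.2589, 0.1917], E[r] = 2.5820, γ^t·E[r] = 0.885626, running G = 6.703466
t=4: π = [0.2183, 0.1408, 0.1926, 0.2557, 0.1925], E[r] = 2.5919, γ^t·E[r] = 0.622320, running G = 7.325786
t=5: π = [0.2178, 0.1411, 0.1922, 0.2566, 0.1922], E[r] = 2.5891, γ^t·E[r] = 0.435151, running G = 7.760937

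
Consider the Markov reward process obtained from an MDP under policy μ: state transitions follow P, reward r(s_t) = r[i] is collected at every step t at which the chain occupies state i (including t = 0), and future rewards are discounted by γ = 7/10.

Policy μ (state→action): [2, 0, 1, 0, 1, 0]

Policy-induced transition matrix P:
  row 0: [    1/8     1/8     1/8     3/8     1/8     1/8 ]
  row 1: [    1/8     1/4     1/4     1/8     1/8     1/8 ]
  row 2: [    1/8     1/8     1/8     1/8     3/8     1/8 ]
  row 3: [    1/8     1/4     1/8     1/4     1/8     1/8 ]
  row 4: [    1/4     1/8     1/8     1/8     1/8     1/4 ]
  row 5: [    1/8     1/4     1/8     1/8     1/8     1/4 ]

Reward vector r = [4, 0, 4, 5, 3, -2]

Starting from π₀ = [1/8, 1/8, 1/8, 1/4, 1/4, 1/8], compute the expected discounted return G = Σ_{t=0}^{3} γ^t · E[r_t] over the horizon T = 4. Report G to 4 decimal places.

G = 6.2046

t=0: π = [0.1250, 0.1250, 0.1250, 0.2500, 0.2500, 0.1250], E[r] = 2.7500, γ^t·E[r] = 2.750000, running G = 2.750000
t=1: π = [0.1563, 0.1875, 0.1406, 0.1875, 0.1563, 0.1719], E[r] = 2.2500, γ^t·E[r] = 1.575000, running G = 4.325000
t=2: π = [0.1445, 0.1934, 0.1484, 0.1875, 0.1602, 0.1660], E[r] = 2.2578, γ^t·E[r] = 1.106328, running G = 5.431328
t=3: π = [0.1450, 0.1934, 0.1492, 0.1846, 0.1621, 0.1658], E[r] = 2.2544, γ^t·E[r] = 0.773257, running G = 6.204585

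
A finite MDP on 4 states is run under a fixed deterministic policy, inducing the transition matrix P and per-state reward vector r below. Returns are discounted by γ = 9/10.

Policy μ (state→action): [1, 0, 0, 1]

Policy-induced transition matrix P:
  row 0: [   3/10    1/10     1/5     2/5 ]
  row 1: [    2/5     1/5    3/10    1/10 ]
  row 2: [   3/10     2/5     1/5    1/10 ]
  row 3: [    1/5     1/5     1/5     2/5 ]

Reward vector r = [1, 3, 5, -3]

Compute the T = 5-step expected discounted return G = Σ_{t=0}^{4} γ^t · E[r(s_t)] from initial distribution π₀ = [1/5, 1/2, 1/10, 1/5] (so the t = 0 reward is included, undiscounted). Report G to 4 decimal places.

t=0: π = [0.2000, 0.5000, 0.1000, 0.2000], E[r] = 1.6000, γ^t·E[r] = 1.600000, running G = 1.600000
t=1: π = [0.3300, 0.2000, 0.2500, 0.2200], E[r] = 1.5200, γ^t·E[r] = 1.368000, running G = 2.968000
t=2: π = [0.2980, 0.2170, 0.2200, 0.2650], E[r] = 1.2540, γ^t·E[r] = 1.015740, running G = 3.983740
t=3: π = [0.2952, 0.2142, 0.2217, 0.2689], E[r] = 1.2396, γ^t·E[r] = 0.903668, running G = 4.887408
t=4: π = [0.2945, 0.2148, 0.2214, 0.2692], E[r] = 1.2384, γ^t·E[r] = 0.812514, running G = 5.699923

G = 5.6999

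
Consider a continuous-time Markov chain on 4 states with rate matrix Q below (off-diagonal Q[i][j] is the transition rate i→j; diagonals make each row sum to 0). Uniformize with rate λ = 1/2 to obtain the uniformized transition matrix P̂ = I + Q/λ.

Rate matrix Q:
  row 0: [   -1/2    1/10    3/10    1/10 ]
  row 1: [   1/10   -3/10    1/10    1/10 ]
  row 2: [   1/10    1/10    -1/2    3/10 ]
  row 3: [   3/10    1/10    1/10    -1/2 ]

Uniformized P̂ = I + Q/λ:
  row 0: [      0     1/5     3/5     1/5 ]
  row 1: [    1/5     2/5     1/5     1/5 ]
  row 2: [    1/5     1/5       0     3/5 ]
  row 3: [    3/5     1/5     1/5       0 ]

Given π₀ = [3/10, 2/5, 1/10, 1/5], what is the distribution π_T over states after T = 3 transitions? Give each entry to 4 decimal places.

t=0: π = [0.3000, 0.4000, 0.1000, 0.2000]
t=1: π = [0.2200, 0.2800, 0.3000, 0.2000]
t=2: π = [0.2360, 0.2560, 0.2280, 0.2800]
t=3: π = [0.2648, 0.2512, 0.2488, 0.2352]

π = [0.2648, 0.2512, 0.2488, 0.2352]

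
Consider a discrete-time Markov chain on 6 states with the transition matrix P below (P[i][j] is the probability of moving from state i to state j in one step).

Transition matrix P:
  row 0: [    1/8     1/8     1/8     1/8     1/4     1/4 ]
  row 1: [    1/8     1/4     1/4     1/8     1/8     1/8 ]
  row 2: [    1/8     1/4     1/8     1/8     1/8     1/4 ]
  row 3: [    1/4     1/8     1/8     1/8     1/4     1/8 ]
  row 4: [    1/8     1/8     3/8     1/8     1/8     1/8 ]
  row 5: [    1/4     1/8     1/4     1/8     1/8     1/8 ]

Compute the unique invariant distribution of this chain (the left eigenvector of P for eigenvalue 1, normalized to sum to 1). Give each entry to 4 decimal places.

π = [0.1620, 0.1726, 0.2082, 0.1250, 0.1609, 0.1713]

Balance equations π_j = Σ_i π_i·P[i][j]:
  π_0 = 1/8·π_0 + 1/8·π_1 + 1/8·π_2 + 1/4·π_3 + 1/8·π_4 + 1/4·π_5
  π_1 = 1/8·π_0 + 1/4·π_1 + 1/4·π_2 + 1/8·π_3 + 1/8·π_4 + 1/8·π_5
  π_2 = 1/8·π_0 + 1/4·π_1 + 1/8·π_2 + 1/8·π_3 + 3/8·π_4 + 1/4·π_5
  π_3 = 1/8·π_0 + 1/8·π_1 + 1/8·π_2 + 1/8·π_3 + 1/8·π_4 + 1/8·π_5
  π_4 = 1/4·π_0 + 1/8·π_1 + 1/8·π_2 + 1/4·π_3 + 1/8·π_4 + 1/8·π_5
  normalize: π_0 + π_1 + π_2 + π_3 + π_4 + π_5 = 1
Solving the linear system gives exactly π = [5889/36344, 6273/36344, 1081/5192, 1/8, 5847/36344, 6225/36344].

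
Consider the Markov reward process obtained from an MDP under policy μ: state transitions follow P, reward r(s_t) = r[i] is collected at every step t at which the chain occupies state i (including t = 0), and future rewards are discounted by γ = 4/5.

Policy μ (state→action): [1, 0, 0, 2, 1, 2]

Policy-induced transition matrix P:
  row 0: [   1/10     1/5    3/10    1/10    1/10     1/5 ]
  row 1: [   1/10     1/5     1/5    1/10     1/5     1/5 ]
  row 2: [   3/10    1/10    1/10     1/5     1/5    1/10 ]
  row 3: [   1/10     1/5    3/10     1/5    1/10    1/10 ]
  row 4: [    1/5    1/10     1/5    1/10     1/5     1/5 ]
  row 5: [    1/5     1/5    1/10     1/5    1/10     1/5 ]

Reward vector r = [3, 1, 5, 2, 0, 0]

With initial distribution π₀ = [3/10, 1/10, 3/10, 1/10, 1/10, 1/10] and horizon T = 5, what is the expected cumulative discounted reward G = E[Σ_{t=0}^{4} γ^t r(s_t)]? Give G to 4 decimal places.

t=0: π = [0.3000, 0.1000, 0.3000, 0.1000, 0.1000, 0.1000], E[r] = 2.7000, γ^t·E[r] = 2.700000, running G = 2.700000
t=1: π = [0.1800, 0.1600, 0.2000, 0.1500, 0.1500, 0.1600], E[r] = 2.0000, γ^t·E[r] = 1.600000, running G = 4.300000
t=2: π = [0.1710, 0.1650, 0.1970, 0.1510, 0.1510, 0.1650], E[r] = 1.9650, γ^t·E[r] = 1.257600, running G = 5.557600
t=3: π = [0.1710, 0.1652, 0.1960, 0.1513, 0.1513, 0.1652], E[r] = 1.9608, γ^t·E[r] = 1.003930, running G = 6.561530
t=4: π = [0.1709, 0.1653, 0.1961, 0.1513, 0.1513, 0.1653], E[r] = 1.9609, γ^t·E[r] = 0.803172, running G = 7.364702

G = 7.3647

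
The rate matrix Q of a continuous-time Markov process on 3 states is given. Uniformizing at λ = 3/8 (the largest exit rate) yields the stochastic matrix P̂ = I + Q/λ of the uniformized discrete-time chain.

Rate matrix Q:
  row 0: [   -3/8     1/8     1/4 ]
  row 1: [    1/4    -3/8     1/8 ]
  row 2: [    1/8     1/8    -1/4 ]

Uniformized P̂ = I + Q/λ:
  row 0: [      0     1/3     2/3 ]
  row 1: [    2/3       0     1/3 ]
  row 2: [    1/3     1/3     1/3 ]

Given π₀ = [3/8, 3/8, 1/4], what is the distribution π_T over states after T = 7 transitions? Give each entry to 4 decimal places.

t=0: π = [0.3750, 0.3750, 0.2500]
t=1: π = [0.3333, 0.2083, 0.4583]
t=2: π = [0.2917, 0.2639, 0.4444]
t=3: π = [0.3241, 0.2454, 0.4306]
t=4: π = [0.3071, 0.2515, 0.4414]
t=5: π = [0.3148, 0.2495, 0.4357]
t=6: π = [0.3116, 0.2502, 0.4383]
t=7: π = [0.3129, 0.2499, 0.4372]

π = [0.3129, 0.2499, 0.4372]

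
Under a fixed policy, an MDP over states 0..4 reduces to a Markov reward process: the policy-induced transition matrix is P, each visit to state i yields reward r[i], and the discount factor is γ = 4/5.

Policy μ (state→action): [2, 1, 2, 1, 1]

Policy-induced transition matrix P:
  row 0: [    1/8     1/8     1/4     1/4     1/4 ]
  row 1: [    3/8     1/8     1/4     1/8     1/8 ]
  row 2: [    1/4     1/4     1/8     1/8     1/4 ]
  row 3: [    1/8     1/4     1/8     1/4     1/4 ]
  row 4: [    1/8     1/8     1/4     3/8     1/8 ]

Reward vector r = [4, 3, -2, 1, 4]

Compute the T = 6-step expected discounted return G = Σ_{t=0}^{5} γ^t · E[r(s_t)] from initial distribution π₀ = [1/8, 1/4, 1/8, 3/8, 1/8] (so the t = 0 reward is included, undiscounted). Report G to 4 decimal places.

G = 7.1876

t=0: π = [0.1250, 0.2500, 0.1250, 0.3750, 0.1250], E[r] = 1.8750, γ^t·E[r] = 1.875000, running G = 1.875000
t=1: π = [0.2031, 0.1875, 0.1875, 0.2188, 0.2031], E[r] = 2.0313, γ^t·E[r] = 1.625000, running G = 3.500000
t=2: π = [0.1953, 0.1758, 0.1992, 0.2285, 0.2012], E[r] = 1.9434, γ^t·E[r] = 1.243750, running G = 4.743750
t=3: π = [0.1938, 0.1785, 0.1965, 0.2283, 0.2029], E[r] = 1.9575, γ^t·E[r] = 1.002250, running G = 5.746000
t=4: π = [0.1942, 0.1781, 0.1969, 0.2285, 0.2023], E[r] = 1.9550, γ^t·E[r] = 0.800788, running G = 6.546788
t=5: π = [0.1941, 0.1782, 0.1968, 0.2284, 0.2024], E[r] = 1.9556, γ^t·E[r] = 0.640816, running G = 7.187604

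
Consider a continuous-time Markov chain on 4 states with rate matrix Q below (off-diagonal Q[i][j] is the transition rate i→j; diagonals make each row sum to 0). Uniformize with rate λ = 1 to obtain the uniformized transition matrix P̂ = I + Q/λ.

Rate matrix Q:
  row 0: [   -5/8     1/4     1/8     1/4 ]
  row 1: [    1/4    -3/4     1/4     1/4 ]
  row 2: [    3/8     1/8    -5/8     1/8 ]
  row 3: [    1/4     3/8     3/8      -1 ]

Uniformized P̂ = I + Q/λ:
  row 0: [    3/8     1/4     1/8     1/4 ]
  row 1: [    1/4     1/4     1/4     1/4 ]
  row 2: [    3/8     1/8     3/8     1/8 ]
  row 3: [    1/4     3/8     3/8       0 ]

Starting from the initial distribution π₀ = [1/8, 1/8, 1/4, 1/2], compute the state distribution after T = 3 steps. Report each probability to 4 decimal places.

π = [0.3242, 0.2400, 0.2654, 0.1704]

t=0: π = [0.1250, 0.1250, 0.2500, 0.5000]
t=1: π = [0.2969, 0.2813, 0.3281, 0.0938]
t=2: π = [0.3281, 0.2207, 0.2656, 0.1855]
t=3: π = [0.3242, 0.2400, 0.2654, 0.1704]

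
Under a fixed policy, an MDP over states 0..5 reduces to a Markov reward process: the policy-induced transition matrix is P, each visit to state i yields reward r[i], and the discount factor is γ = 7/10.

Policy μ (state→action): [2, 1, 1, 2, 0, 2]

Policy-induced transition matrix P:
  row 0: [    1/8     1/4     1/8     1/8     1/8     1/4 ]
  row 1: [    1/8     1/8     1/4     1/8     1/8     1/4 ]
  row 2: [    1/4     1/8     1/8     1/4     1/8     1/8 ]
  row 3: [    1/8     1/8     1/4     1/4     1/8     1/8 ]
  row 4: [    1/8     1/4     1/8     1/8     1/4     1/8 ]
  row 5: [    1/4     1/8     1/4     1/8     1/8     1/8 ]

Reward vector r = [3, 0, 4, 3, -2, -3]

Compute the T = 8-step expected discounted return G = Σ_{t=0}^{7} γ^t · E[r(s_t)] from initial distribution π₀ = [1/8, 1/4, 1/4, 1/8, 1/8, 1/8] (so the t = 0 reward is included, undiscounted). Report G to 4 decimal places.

t=0: π = [0.1250, 0.2500, 0.2500, 0.1250, 0.1250, 0.1250], E[r] = 1.1250, γ^t·E[r] = 1.125000, running G = 1.125000
t=1: π = [0.1719, 0.1563, 0.1875, 0.1719, 0.1406, 0.1719], E[r] = 0.9844, γ^t·E[r] = 0.689063, running G = 1.814063
t=2: π = [0.1699, 0.1641, 0.1875, 0.1699, 0.1426, 0.1660], E[r] = 0.9863, γ^t·E[r] = 0.483301, running G = 2.297363
t=3: π = [0.1692, 0.1641, 0.1875, 0.1697, 0.1428, 0.1667], E[r] = 0.9807, γ^t·E[r] = 0.336385, running G = 2.633748
t=4: π = [0.1693, 0.1640, 0.1876, 0.1696, 0.1429, 0.1667], E[r] = 0.9814, γ^t·E[r] = 0.235623, running G = 2.869371
t=5: π = [0.1693, 0.1640, 0.1875, 0.1697, 0.1429, 0.1667], E[r] = 0.9812, γ^t·E[r] = 0.164918, running G = 3.034288
t=6: π = [0.1693, 0.1640, 0.1875, 0.1696, 0.1429, 0.1667], E[r] = 0.9812, γ^t·E[r] = 0.115441, running G = 3.149730
t=7: π = [0.1693, 0.1640, 0.1875, 0.1696, 0.1429, 0.1667], E[r] = 0.9812, γ^t·E[r] = 0.080809, running G = 3.230539

G = 3.2305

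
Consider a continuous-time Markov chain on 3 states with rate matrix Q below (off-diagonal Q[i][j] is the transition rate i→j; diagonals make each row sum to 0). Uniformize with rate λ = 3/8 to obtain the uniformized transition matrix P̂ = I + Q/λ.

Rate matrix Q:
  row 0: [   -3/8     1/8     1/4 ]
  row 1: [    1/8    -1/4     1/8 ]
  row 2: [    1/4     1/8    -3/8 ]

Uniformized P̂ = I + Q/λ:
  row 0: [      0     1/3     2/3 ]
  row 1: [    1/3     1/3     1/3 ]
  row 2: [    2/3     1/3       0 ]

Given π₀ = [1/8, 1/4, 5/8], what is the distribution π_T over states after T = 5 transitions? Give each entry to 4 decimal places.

π = [0.3663, 0.3333, 0.3004]

t=0: π = [0.1250, 0.2500, 0.6250]
t=1: π = [0.5000, 0.3333, 0.1667]
t=2: π = [0.2222, 0.3333, 0.4444]
t=3: π = [0.4074, 0.3333, 0.2593]
t=4: π = [0.2840, 0.3333, 0.3827]
t=5: π = [0.3663, 0.3333, 0.3004]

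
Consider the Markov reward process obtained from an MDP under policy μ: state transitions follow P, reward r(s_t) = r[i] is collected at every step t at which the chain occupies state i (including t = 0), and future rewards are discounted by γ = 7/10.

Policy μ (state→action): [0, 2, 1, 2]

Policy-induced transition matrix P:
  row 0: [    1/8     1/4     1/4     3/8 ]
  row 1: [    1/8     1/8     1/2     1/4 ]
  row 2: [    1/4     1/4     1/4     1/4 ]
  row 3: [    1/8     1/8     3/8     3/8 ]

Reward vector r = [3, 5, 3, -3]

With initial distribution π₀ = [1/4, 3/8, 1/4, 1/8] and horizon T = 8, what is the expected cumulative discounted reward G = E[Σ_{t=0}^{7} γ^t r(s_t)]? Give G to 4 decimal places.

G = 6.3140

t=0: π = [0.2500, 0.3750, 0.2500, 0.1250], E[r] = 3.0000, γ^t·E[r] = 3.000000, running G = 3.000000
t=1: π = [0.1563, 0.1875, 0.3594, 0.2969], E[r] = 1.5938, γ^t·E[r] = 1.115625, running G = 4.115625
t=2: π = [0.1699, 0.1895, 0.3340, 0.3066], E[r] = 1.5391, γ^t·E[r] = 0.754141, running G = 4.869766
t=3: π = [0.1667, 0.1880, 0.3357, 0.3096], E[r] = 1.5186, γ^t·E[r] = 0.520864, running G = 5.390630
t=4: π = [0.1670, 0.1878, 0.3357, 0.3095], E[r] = 1.5184, γ^t·E[r] = 0.364561, running G = 5.755191
t=5: π = [0.1670, 0.1878, 0.3356, 0.3096], E[r] = 1.5183, γ^t·E[r] = 0.255179, running G = 6.010370
t=6: π = [0.1670, 0.1878, 0.3357, 0.3096], E[r] = 1.5183, γ^t·E[r] = 0.178622, running G = 6.188991
t=7: π = [0.1670, 0.1878, 0.3357, 0.3096], E[r] = 1.5183, γ^t·E[r] = 0.125035, running G = 6.314026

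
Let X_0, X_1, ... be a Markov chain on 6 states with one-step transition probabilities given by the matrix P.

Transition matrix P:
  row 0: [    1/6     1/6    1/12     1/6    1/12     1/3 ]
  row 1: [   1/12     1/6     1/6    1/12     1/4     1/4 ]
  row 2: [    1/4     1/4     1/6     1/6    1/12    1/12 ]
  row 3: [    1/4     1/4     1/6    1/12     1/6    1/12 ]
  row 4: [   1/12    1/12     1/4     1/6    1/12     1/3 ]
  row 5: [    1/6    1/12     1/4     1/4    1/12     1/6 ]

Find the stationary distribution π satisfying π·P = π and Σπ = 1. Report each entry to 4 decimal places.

π = [0.1704, 0.1675, 0.1796, 0.1565, 0.1243, 0.2017]

Balance equations π_j = Σ_i π_i·P[i][j]:
  π_0 = 1/6·π_0 + 1/12·π_1 + 1/4·π_2 + 1/4·π_3 + 1/12·π_4 + 1/6·π_5
  π_1 = 1/6·π_0 + 1/6·π_1 + 1/4·π_2 + 1/4·π_3 + 1/12·π_4 + 1/12·π_5
  π_2 = 1/12·π_0 + 1/6·π_1 + 1/6·π_2 + 1/6·π_3 + 1/4·π_4 + 1/4·π_5
  π_3 = 1/6·π_0 + 1/12·π_1 + 1/6·π_2 + 1/12·π_3 + 1/6·π_4 + 1/4·π_5
  π_4 = 1/12·π_0 + 1/4·π_1 + 1/12·π_2 + 1/6·π_3 + 1/12·π_4 + 1/12·π_5
  normalize: π_0 + π_1 + π_2 + π_3 + π_4 + π_5 = 1
Solving the linear system gives exactly π = [52219/306522, 5705/34058, 55063/306522, 7994/51087, 19049/153261, 20611/102174].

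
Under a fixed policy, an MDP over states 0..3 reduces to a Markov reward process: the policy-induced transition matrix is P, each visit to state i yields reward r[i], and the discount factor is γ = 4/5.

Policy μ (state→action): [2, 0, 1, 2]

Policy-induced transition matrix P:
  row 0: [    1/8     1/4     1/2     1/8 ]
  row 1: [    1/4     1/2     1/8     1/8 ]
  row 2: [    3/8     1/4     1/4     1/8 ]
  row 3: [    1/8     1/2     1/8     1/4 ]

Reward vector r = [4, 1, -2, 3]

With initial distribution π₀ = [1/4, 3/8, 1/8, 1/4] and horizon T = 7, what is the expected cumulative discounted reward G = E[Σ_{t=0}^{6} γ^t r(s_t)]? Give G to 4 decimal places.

G = 5.5828

t=0: π = [0.2500, 0.3750, 0.1250, 0.2500], E[r] = 1.8750, γ^t·E[r] = 1.875000, running G = 1.875000
t=1: π = [0.2031, 0.4063, 0.2344, 0.1563], E[r] = 1.2188, γ^t·E[r] = 0.975000, running G = 2.850000
t=2: π = [0.2344, 0.3906, 0.2305, 0.1445], E[r] = 1.3008, γ^t·E[r] = 0.832500, running G = 3.682500
t=3: π = [0.2314, 0.3838, 0.2417, 0.1431], E[r] = 1.2554, γ^t·E[r] = 0.642750, running G = 4.325250
t=4: π = [0.2334, 0.3817, 0.2420, 0.1429], E[r] = 1.2599, γ^t·E[r] = 0.516075, running G = 4.841325
t=5: π = [0.2332, 0.3811, 0.2428, 0.1429], E[r] = 1.2570, γ^t·E[r] = 0.411908, running G = 5.253233
t=6: π = [0.2333, 0.3810, 0.2428, 0.1429], E[r] = 1.2573, γ^t·E[r] = 0.329599, running G = 5.582831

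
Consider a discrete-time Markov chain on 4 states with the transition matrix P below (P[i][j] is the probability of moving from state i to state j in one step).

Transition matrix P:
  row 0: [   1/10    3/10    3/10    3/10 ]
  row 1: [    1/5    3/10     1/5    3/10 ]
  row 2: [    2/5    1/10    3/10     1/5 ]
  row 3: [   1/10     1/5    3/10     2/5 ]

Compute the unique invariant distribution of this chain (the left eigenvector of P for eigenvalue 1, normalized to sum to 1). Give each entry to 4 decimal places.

Balance equations π_j = Σ_i π_i·P[i][j]:
  π_0 = 1/10·π_0 + 1/5·π_1 + 2/5·π_2 + 1/10·π_3
  π_1 = 3/10·π_0 + 3/10·π_1 + 1/10·π_2 + 1/5·π_3
  π_2 = 3/10·π_0 + 1/5·π_1 + 3/10·π_2 + 3/10·π_3
  normalize: π_0 + π_1 + π_2 + π_3 = 1
Solving the linear system gives exactly π = [181/883, 189/883, 246/883, 267/883].

π = [0.2050, 0.2140, 0.2786, 0.3024]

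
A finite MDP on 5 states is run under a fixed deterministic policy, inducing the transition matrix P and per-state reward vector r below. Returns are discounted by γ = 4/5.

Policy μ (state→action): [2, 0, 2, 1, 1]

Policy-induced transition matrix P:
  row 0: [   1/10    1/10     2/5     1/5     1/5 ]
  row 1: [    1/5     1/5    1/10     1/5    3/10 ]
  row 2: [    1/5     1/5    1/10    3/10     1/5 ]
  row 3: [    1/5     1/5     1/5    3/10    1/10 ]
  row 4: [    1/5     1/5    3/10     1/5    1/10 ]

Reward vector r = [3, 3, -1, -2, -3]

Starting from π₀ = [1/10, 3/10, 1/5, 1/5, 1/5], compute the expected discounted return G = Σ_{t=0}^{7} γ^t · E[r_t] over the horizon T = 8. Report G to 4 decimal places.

G = -0.4209

t=0: π = [0.1000, 0.3000, 0.2000, 0.2000, 0.2000], E[r] = 0.0000, γ^t·E[r] = 0.000000, running G = 0.000000
t=1: π = [0.1900, 0.1900, 0.1900, 0.2400, 0.1900], E[r] = -0.1000, γ^t·E[r] = -0.080000, running G = -0.080000
t=2: π = [0.1810, 0.1810, 0.2190, 0.2430, 0.1760], E[r] = -0.1470, γ^t·E[r] = -0.094080, running G = -0.174080
t=3: π = [0.1819, 0.1819, 0.2138, 0.2462, 0.1762], E[r] = -0.1434, γ^t·E[r] = -0.073421, running G = -0.247501
t=4: π = [0.1818, 0.1818, 0.2144, 0.2460, 0.1760], E[r] = -0.1434, γ^t·E[r] = -0.058745, running G = -0.306246
t=5: π = [0.1818, 0.1818, 0.2143, 0.2460, 0.1760], E[r] = -0.1435, γ^t·E[r] = -0.047010, running G = -0.353256
t=6: π = [0.1818, 0.1818, 0.2143, 0.2460, 0.1760], E[r] = -0.1435, γ^t·E[r] = -0.037605, running G = -0.390860
t=7: π = [0.1818, 0.1818, 0.2143, 0.2460, 0.1760], E[r] = -0.1435, γ^t·E[r] = -0.030084, running G = -0.420945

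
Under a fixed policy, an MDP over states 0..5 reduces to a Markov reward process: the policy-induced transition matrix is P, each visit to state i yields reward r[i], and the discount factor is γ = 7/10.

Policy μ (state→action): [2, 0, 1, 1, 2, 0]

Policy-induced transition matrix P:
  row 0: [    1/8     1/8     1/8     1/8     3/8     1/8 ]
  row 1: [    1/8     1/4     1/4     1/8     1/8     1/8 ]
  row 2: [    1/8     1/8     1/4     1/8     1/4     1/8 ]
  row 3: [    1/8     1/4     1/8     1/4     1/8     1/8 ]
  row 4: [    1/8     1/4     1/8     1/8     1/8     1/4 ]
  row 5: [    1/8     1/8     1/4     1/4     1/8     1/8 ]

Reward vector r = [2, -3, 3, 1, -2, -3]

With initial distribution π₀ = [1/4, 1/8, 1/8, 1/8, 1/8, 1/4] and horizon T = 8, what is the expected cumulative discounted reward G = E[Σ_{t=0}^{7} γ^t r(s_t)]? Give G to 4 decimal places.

G = -1.2008

t=0: π = [0.2500, 0.1250, 0.1250, 0.1250, 0.1250, 0.2500], E[r] = -0.3750, γ^t·E[r] = -0.375000, running G = -0.375000
t=1: π = [0.1250, 0.1719, 0.1875, 0.1719, 0.2031, 0.1406], E[r] = -0.3594, γ^t·E[r] = -0.251563, running G = -0.626563
t=2: π = [0.1250, 0.1934, 0.1875, 0.1641, 0.1797, 0.1504], E[r] = -0.4141, γ^t·E[r] = -0.202891, running G = -0.829453
t=3: π = [0.1250, 0.1921, 0.1914, 0.1643, 0.1797, 0.1475], E[r] = -0.3896, γ^t·E[r] = -0.133649, running G = -0.963103
t=4: π = [0.1250, 0.1920, 0.1914, 0.1640, 0.1802, 0.1475], E[r] = -0.3907, γ^t·E[r] = -0.093804, running G = -1.056906
t=5: π = [0.1250, 0.1920, 0.1914, 0.1639, 0.1802, 0.1475], E[r] = -0.3910, γ^t·E[r] = -0.065711, running G = -1.122617
t=6: π = [0.1250, 0.1920, 0.1914, 0.1639, 0.1802, 0.1475], E[r] = -0.3909, γ^t·E[r] = -0.045993, running G = -1.168610
t=7: π = [0.1250, 0.1920, 0.1914, 0.1639, 0.1802, 0.1475], E[r] = -0.3909, γ^t·E[r] = -0.032195, running G = -1.200804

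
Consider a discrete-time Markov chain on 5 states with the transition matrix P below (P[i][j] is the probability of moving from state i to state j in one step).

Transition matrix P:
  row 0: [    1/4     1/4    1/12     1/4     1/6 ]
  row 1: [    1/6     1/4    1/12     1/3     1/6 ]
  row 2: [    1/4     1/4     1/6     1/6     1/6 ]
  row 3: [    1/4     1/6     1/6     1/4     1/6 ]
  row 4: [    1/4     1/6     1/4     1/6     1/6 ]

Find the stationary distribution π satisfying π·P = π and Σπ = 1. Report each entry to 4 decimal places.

π = [0.2320, 0.2159, 0.1432, 0.2422, 0.1667]

Balance equations π_j = Σ_i π_i·P[i][j]:
  π_0 = 1/4·π_0 + 1/6·π_1 + 1/4·π_2 + 1/4·π_3 + 1/4·π_4
  π_1 = 1/4·π_0 + 1/4·π_1 + 1/4·π_2 + 1/6·π_3 + 1/6·π_4
  π_2 = 1/12·π_0 + 1/12·π_1 + 1/6·π_2 + 1/6·π_3 + 1/4·π_4
  π_3 = 1/4·π_0 + 1/3·π_1 + 1/6·π_2 + 1/4·π_3 + 1/6·π_4
  normalize: π_0 + π_1 + π_2 + π_3 + π_4 = 1
Solving the linear system gives exactly π = [2237/9642, 347/1607, 1381/9642, 2335/9642, 1/6].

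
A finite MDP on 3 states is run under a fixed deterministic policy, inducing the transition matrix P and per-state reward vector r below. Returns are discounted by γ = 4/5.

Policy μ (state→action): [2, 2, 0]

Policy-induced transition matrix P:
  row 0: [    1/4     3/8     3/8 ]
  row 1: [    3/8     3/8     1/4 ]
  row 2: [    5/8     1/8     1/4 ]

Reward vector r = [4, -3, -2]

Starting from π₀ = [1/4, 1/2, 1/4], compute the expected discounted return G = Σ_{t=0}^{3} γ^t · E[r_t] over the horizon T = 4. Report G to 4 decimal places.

G = -0.8060

t=0: π = [0.2500, 0.5000, 0.2500], E[r] = -1.0000, γ^t·E[r] = -1.000000, running G = -1.000000
t=1: π = [0.4063, 0.3125, 0.2813], E[r] = 0.1250, γ^t·E[r] = 0.100000, running G = -0.900000
t=2: π = [0.3945, 0.3047, 0.3008], E[r] = 0.0625, γ^t·E[r] = 0.040000, running G = -0.860000
t=3: π = [0.4009, 0.2998, 0.2993], E[r] = 0.1055, γ^t·E[r] = 0.054000, running G = -0.806000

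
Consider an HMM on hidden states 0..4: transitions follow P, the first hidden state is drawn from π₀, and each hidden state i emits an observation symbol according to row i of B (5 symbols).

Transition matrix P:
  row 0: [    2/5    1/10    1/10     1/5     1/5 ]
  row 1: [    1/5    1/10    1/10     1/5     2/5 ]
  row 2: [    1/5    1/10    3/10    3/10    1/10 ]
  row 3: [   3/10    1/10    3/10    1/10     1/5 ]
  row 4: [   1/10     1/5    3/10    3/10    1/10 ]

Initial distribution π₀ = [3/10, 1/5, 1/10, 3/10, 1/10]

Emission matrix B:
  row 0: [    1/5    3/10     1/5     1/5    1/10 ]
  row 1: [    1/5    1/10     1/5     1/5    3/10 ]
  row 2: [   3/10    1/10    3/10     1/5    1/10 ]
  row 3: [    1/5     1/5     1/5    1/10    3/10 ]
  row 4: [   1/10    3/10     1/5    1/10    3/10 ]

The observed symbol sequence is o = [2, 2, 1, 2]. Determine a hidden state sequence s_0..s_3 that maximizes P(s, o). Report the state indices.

t=0: δ = [6.000e-02, 4.000e-02, 3.000e-02, 6.000e-02, 2.000e-02]  (obs o_0=2)
t=1: δ = [4.800e-03, 1.200e-03, 5.400e-03, 2.400e-03, 3.200e-03]  ψ = [0, 0, 3, 0, 1]  (obs o_1=2)
t=2: δ = [5.760e-04, 6.400e-05, 1.620e-04, 3.240e-04, 2.880e-04]  ψ = [0, 4, 2, 2, 0]  (obs o_2=1)
t=3: δ = [4.608e-05, 1.152e-05, 2.916e-05, 2.304e-05, 2.304e-05]  ψ = [0, 0, 3, 0, 0]  (obs o_3=2)
backtrack: best end state = 0; path = [0, 0, 0, 0]

path = [0, 0, 0, 0]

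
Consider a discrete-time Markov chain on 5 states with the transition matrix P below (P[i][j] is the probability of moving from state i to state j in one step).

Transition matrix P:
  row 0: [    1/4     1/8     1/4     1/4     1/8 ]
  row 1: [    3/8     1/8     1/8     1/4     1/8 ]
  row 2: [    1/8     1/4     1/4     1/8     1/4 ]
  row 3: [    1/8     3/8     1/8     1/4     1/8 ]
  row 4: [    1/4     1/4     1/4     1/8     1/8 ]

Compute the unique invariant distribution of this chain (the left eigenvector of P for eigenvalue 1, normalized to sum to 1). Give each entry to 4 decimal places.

Balance equations π_j = Σ_i π_i·P[i][j]:
  π_0 = 1/4·π_0 + 3/8·π_1 + 1/8·π_2 + 1/8·π_3 + 1/4·π_4
  π_1 = 1/8·π_0 + 1/8·π_1 + 1/4·π_2 + 3/8·π_3 + 1/4·π_4
  π_2 = 1/4·π_0 + 1/8·π_1 + 1/4·π_2 + 1/8·π_3 + 1/4·π_4
  π_3 = 1/4·π_0 + 1/4·π_1 + 1/8·π_2 + 1/4·π_3 + 1/8·π_4
  normalize: π_0 + π_1 + π_2 + π_3 + π_4 = 1
Solving the linear system gives exactly π = [463/2039, 897/4078, 401/2039, 843/4078, 305/2039].

π = [0.2271, 0.2200, 0.1967, 0.2067, 0.1496]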